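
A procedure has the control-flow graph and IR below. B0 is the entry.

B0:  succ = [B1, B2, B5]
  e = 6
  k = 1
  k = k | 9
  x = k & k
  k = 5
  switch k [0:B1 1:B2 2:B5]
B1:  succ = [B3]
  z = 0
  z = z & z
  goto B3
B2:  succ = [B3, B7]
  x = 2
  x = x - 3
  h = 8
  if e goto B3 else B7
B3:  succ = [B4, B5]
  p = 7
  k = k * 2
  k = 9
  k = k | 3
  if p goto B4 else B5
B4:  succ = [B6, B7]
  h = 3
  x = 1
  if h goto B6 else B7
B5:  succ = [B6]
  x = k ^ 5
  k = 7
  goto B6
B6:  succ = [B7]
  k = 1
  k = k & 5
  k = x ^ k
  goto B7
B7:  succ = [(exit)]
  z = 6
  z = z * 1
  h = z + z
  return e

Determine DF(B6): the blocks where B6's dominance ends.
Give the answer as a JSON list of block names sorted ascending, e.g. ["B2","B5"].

Answer: ["B7"]

Working:
idom tree: B1←B0 B2←B0 B3←B0 B4←B3 B5←B0 B6←B0 B7←B0
Join-block Dom:
  B3: preds {B1,B2}: {B0,B1} ∩ {B0,B2} = {B0}; idom=B0
  B5: preds {B0,B3}: {B0} ∩ {B0,B3} = {B0}; idom=B0
  B6: preds {B4,B5}: {B0,B3,B4} ∩ {B0,B5} = {B0}; idom=B0
  B7: preds {B2,B4,B6}: {B0,B2} ∩ {B0,B3,B4} ∩ {B0,B6} = {B0}; idom=B0

DF derivation:
  B3←B1: walk B1 to B0
  B3←B2: walk B2 to B0
  B5←B0: walk · to B0
  B5←B3: walk B3 to B0
  B6←B4: walk B4→B3 to B0
  B6←B5: walk B5 to B0
  B7←B2: walk B2 to B0
  B7←B4: walk B4→B3 to B0
  B7←B6: walk B6 to B0
  B0: DF=∅
  B1: DF={B3}
  B2: DF={B3,B7}
  B3: DF={B5,B6,B7}
  B4: DF={B6,B7}
  B5: DF={B6}
  B6: DF={B7}
  B7: DF=∅

DF(B6) = ["B7"]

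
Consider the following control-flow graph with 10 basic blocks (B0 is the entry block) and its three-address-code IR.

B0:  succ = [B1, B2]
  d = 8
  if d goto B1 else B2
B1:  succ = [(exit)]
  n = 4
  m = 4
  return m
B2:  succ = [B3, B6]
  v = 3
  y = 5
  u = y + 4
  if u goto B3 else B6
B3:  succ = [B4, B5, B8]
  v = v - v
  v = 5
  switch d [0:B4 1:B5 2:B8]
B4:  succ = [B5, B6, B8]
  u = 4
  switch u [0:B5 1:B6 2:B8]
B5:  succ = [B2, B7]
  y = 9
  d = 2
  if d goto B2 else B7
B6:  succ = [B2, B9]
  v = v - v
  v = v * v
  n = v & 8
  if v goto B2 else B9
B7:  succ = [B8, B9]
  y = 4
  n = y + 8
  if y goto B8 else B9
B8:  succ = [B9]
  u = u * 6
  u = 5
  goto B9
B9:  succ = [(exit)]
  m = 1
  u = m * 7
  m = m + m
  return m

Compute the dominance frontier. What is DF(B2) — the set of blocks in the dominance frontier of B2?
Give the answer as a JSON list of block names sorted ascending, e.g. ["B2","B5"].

Answer: ["B2"]

Derivation:
idom tree: B1←B0 B2←B0 B3←B2 B4←B3 B5←B3 B6←B2 B7←B5 B8←B3 B9←B2
Dom at joins:
  B2: preds {B0,B5,B6}: {B0} ∩ {B0,B2,B3,B5} ∩ {B0,B2,B6} = {B0}; idom=B0
  B5: preds {B3,B4}: {B0,B2,B3} ∩ {B0,B2,B3,B4} = {B0,B2,B3}; idom=B3
  B6: preds {B2,B4}: {B0,B2} ∩ {B0,B2,B3,B4} = {B0,B2}; idom=B2
  B8: preds {B3,B4,B7}: {B0,B2,B3} ∩ {B0,B2,B3,B4} ∩ {B0,B2,B3,B5,B7} = {B0,B2,B3}; idom=B3
  B9: preds {B6,B7,B8}: {B0,B2,B6} ∩ {B0,B2,B3,B5,B7} ∩ {B0,B2,B3,B8} = {B0,B2}; idom=B2

DF derivation:
  B2←B0: walk · to B0
  B2←B5: walk B5→B3→B2 to B0
  B2←B6: walk B6→B2 to B0
  B5←B3: walk · to B3
  B5←B4: walk B4 to B3
  B6←B2: walk · to B2
  B6←B4: walk B4→B3 to B2
  B8←B3: walk · to B3
  B8←B4: walk B4 to B3
  B8←B7: walk B7→B5 to B3
  B9←B6: walk B6 to B2
  B9←B7: walk B7→B5→B3 to B2
  B9←B8: walk B8→B3 to B2
  DF(B0)=∅
  DF(B1)=∅
  DF(B2)={B2}
  DF(B3)={B2,B6,B9}
  DF(B4)={B5,B6,B8}
  DF(B5)={B2,B8,B9}
  DF(B6)={B2,B9}
  DF(B7)={B8,B9}
  DF(B8)={B9}
  DF(B9)=∅

DF(B2) = ["B2"]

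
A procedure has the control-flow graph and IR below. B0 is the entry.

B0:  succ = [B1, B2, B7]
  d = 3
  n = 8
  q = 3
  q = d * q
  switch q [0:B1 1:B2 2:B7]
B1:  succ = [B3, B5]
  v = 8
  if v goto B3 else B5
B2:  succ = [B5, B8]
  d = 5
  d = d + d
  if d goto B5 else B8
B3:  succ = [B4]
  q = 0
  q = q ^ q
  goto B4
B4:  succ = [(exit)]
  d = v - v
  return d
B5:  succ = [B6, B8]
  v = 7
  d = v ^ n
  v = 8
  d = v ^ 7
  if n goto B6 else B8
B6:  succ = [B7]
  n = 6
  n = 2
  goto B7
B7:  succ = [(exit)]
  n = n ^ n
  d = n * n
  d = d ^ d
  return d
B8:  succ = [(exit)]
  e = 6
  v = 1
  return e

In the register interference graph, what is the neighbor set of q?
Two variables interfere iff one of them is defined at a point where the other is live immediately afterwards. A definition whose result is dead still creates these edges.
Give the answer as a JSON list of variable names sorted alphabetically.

Answer: ["d", "n", "v"]

Working:
Block summaries:
  B0: {d,n,q} / ∅
  B1: {v} / ∅
  B2: {d} / ∅
  B3: {q} / ∅
  B4: {d} / {v}
  B5: {d,v} / {n}
  B6: {n} / ∅
  B7: {d,n} / {n}
  B8: {e,v} / ∅

Liveness:
  B0: in=∅ out={n}
  B1: in={n} out={n,v}
  B2: in={n} out={n}
  B3: in={v} out={v}
  B4: in={v} out=∅
  B5: in={n} out=∅
  B6: in=∅ out={n}
  B7: in={n} out=∅
  B8: in=∅ out=∅

Interference:
  d — {n,q}
  e — {v}
  n — {d,q,v}
  q — {d,n,v}
  v — {e,n,q}

N(q) = ["d", "n", "v"]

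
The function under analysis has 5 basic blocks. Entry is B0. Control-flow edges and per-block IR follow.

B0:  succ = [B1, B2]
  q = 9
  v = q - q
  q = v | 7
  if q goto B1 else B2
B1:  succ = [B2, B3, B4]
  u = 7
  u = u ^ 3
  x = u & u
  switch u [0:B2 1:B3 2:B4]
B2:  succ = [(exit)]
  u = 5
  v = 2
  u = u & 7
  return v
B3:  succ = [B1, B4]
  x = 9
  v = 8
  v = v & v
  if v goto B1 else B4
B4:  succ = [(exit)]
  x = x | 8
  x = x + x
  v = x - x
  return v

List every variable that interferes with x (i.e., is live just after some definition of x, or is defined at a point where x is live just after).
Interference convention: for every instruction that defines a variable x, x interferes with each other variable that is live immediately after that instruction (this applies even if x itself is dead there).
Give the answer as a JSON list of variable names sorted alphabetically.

Block summaries:
  B0: {q,v} / ∅
  B1: {u,x} / ∅
  B2: {u,v} / ∅
  B3: {v,x} / ∅
  B4: {v,x} / {x}

Backward fixpoint:
  B0: in=∅ out=∅
  B1: in=∅ out={x}
  B2: in=∅ out=∅
  B3: in=∅ out={x}
  B4: in={x} out=∅

Interfere edges:
  q: ∅
  u: {v,x}
  v: {u,x}
  x: {u,v}

N(x) = ["u", "v"]

Answer: ["u", "v"]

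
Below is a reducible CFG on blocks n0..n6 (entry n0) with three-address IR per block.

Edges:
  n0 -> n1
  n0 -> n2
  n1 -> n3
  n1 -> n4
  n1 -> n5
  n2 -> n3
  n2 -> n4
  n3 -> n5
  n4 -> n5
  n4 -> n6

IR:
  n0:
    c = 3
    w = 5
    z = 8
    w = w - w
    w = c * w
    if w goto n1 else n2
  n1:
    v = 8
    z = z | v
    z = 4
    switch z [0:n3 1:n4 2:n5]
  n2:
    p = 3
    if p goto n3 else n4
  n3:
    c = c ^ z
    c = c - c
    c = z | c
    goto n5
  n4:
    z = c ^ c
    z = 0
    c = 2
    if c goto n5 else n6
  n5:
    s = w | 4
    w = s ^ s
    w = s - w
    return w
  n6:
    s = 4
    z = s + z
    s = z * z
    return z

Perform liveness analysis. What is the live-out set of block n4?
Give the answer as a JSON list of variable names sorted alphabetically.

Block summaries:
  n0: def={c,w,z} ue=∅
  n1: def={v,z} ue={z}
  n2: def={p} ue=∅
  n3: def={c} ue={c,z}
  n4: def={c,z} ue={c}
  n5: def={s,w} ue={w}
  n6: def={s,z} ue={z}

Liveness:
  n0 li=∅ lo={c,w,z}
  n1 li={c,w,z} lo={c,w,z}
  n2 li={c,w,z} lo={c,w,z}
  n3 li={c,w,z} lo={w}
  n4 li={c,w} lo={w,z}
  n5 li={w} lo=∅
  n6 li={z} lo=∅

live-out(n4) = ["w", "z"]

Answer: ["w", "z"]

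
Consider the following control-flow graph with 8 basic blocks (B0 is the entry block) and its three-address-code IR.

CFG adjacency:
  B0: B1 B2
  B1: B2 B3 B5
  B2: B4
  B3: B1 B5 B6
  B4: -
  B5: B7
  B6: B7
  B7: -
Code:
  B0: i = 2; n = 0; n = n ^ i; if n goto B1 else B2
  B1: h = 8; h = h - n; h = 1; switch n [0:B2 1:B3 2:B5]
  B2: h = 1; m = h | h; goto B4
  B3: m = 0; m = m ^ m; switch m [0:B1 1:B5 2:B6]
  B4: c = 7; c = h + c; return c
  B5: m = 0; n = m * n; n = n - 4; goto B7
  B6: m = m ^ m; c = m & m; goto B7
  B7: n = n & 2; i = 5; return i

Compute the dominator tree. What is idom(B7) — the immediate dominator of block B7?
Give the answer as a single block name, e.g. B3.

idom tree: B1←B0 B2←B0 B3←B1 B4←B2 B5←B1 B6←B3 B7←B1
Join-block Dom:
  B1: preds {B0,B3}: {B0} ∩ {B0,B1,B3} = {B0}; idom=B0
  B2: preds {B0,B1}: {B0} ∩ {B0,B1} = {B0}; idom=B0
  B5: preds {B1,B3}: {B0,B1} ∩ {B0,B1,B3} = {B0,B1}; idom=B1
  B7: preds {B5,B6}: {B0,B1,B5} ∩ {B0,B1,B3,B6} = {B0,B1}; idom=B1

idom(B7) = B1

Answer: B1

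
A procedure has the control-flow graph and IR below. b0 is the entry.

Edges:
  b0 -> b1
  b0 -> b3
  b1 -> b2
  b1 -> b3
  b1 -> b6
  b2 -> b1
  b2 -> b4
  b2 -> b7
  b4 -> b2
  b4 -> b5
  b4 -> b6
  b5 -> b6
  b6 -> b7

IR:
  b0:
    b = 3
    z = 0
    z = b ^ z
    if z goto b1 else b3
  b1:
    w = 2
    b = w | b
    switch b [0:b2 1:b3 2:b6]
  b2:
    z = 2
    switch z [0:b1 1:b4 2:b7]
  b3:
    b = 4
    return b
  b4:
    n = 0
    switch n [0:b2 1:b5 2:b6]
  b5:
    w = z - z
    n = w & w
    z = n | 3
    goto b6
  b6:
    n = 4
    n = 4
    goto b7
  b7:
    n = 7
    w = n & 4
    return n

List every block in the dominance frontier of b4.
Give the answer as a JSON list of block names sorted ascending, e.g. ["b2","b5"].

Answer: ["b2", "b6"]

Derivation:
idom tree: b1←b0 b2←b1 b3←b0 b4←b2 b5←b4 b6←b1 b7←b1
Dom∩ at merges:
  b1: preds {b0,b2}: {b0} ∩ {b0,b1,b2} = {b0}; idom=b0
  b2: preds {b1,b4}: {b0,b1} ∩ {b0,b1,b2,b4} = {b0,b1}; idom=b1
  b3: preds {b0,b1}: {b0} ∩ {b0,b1} = {b0}; idom=b0
  b6: preds {b1,b4,b5}: {b0,b1} ∩ {b0,b1,b2,b4} ∩ {b0,b1,b2,b4,b5} = {b0,b1}; idom=b1
  b7: preds {b2,b6}: {b0,b1,b2} ∩ {b0,b1,b6} = {b0,b1}; idom=b1

DF derivation:
  b1←b0: walk · to b0
  b1←b2: walk b2→b1 to b0
  b2←b1: walk · to b1
  b2←b4: walk b4→b2 to b1
  b3←b0: walk · to b0
  b3←b1: walk b1 to b0
  b6←b1: walk · to b1
  b6←b4: walk b4→b2 to b1
  b6←b5: walk b5→b4→b2 to b1
  b7←b2: walk b2 to b1
  b7←b6: walk b6 to b1
  DF(b0)=∅
  DF(b1)={b1,b3}
  DF(b2)={b1,b2,b6,b7}
  DF(b3)=∅
  DF(b4)={b2,b6}
  DF(b5)={b6}
  DF(b6)={b7}
  DF(b7)=∅

DF(b4) = ["b2", "b6"]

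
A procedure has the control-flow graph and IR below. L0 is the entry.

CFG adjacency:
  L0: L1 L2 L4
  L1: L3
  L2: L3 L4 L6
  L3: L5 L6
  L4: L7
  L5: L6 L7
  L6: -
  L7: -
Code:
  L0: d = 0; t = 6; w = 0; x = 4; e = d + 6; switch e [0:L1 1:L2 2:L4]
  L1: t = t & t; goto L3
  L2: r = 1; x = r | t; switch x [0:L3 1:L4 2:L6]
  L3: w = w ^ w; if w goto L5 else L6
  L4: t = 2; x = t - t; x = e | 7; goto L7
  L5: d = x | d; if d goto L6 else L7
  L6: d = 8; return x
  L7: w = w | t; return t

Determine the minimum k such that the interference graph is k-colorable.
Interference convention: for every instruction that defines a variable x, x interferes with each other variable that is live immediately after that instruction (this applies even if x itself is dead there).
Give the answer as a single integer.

def/use:
  L0: def={d,e,t,w,x} ue=∅
  L1: def={t} ue={t}
  L2: def={r,x} ue={t}
  L3: def={w} ue={w}
  L4: def={t,x} ue={e}
  L5: def={d} ue={d,x}
  L6: def={d} ue={x}
  L7: def={w} ue={t,w}

Liveness:
  L0 li=∅ lo={d,e,t,w,x}
  L1 li={d,t,w,x} lo={d,t,w,x}
  L2 li={d,e,t,w} lo={d,e,t,w,x}
  L3 li={d,t,w,x} lo={d,t,w,x}
  L4 li={e,w} lo={t,w}
  L5 li={d,t,w,x} lo={t,w,x}
  L6 li={x} lo=∅
  L7 li={t,w} lo=∅

Interfere edges:
  d: {e,r,t,w,x}
  e: {d,r,t,w,x}
  r: {d,e,t,w}
  t: {d,e,r,w,x}
  w: {d,e,r,t,x}
  x: {d,e,t,w}

Registers:
  {d,e,r,t,w} pairwise interfere (5-clique) ⇒ χ ≥ 5
  5-colouring: R0={d}  R1={e}  R2={t}  R3={w}  R4={r,x}
  χ = 5

Answer: 5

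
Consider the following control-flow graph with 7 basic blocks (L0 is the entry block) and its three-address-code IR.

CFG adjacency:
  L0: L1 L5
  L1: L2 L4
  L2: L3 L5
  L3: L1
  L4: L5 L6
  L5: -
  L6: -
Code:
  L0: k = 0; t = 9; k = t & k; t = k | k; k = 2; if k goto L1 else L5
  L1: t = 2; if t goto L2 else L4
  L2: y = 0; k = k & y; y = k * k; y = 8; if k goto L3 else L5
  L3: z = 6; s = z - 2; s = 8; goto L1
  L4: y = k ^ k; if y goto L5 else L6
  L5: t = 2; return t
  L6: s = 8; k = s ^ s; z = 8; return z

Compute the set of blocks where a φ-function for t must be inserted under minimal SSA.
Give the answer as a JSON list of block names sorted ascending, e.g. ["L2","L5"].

idom tree: L1←L0 L2←L1 L3←L2 L4←L1 L5←L0 L6←L4
Dom at joins:
  L1: preds {L0,L3}: {L0} ∩ {L0,L1,L2,L3} = {L0}; idom=L0
  L5: preds {L0,L2,L4}: {L0} ∩ {L0,L1,L2} ∩ {L0,L1,L4} = {L0}; idom=L0

DF derivation:
  L1←L0: walk · to L0
  L1←L3: walk L3→L2→L1 to L0
  L5←L0: walk · to L0
  L5←L2: walk L2→L1 to L0
  L5←L4: walk L4→L1 to L0
  L0 → ∅
  L1 → {L1,L5}
  L2 → {L1,L5}
  L3 → {L1}
  L4 → {L5}
  L5 → ∅
  L6 → ∅

φ for t: defs {L0,L1,L5}
  DF⁺ = {L1,L5}

Answer: ["L1", "L5"]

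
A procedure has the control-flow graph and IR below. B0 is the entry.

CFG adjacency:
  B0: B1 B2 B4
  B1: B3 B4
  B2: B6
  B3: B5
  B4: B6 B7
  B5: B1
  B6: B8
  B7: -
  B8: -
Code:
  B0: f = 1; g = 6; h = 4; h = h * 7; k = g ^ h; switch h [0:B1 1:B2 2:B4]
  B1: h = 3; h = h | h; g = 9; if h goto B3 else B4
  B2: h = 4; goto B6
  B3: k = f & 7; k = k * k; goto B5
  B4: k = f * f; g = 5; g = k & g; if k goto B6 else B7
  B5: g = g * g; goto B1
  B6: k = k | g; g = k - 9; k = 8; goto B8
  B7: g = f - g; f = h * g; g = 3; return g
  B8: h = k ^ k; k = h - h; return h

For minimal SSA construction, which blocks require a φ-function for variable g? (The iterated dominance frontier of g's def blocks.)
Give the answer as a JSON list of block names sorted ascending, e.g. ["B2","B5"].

Answer: ["B1", "B4", "B6"]

Working:
idom tree: B1←B0 B2←B0 B3←B1 B4←B0 B5←B3 B6←B0 B7←B4 B8←B6
Dom at joins:
  B1: preds {B0,B5}: {B0} ∩ {B0,B1,B3,B5} = {B0}; idom=B0
  B4: preds {B0,B1}: {B0} ∩ {B0,B1} = {B0}; idom=B0
  B6: preds {B2,B4}: {B0,B2} ∩ {B0,B4} = {B0}; idom=B0

DF walk-up:
  join B1 pred B0: · stop@B0
  join B1 pred B5: B5→B3→B1 stop@B0
  join B4 pred B0: · stop@B0
  join B4 pred B1: B1 stop@B0
  join B6 pred B2: B2 stop@B0
  join B6 pred B4: B4 stop@B0
  B0: DF=∅
  B1: DF={B1,B4}
  B2: DF={B6}
  B3: DF={B1}
  B4: DF={B6}
  B5: DF={B1}
  B6: DF=∅
  B7: DF=∅
  B8: DF=∅

φ for g: defs {B0,B1,B4,B5,B6,B7}
  DF⁺ = {B1,B4,B6}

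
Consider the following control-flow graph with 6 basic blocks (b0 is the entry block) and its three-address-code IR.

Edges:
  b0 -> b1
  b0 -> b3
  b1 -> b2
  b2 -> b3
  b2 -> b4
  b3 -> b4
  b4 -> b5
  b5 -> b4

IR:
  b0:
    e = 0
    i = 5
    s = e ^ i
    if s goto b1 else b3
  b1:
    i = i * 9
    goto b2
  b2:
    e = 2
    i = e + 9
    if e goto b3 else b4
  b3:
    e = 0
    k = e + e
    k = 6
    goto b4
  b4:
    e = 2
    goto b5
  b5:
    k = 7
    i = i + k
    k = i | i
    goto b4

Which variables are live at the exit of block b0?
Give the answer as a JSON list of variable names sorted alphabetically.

Per-block:
  b0: {e,i,s} / ∅
  b1: {i} / {i}
  b2: {e,i} / ∅
  b3: {e,k} / ∅
  b4: {e} / ∅
  b5: {i,k} / {i}

Liveness:
  b0 li=∅ lo={i}
  b1 li={i} lo=∅
  b2 li=∅ lo={i}
  b3 li={i} lo={i}
  b4 li={i} lo={i}
  b5 li={i} lo={i}

live-out(b0) = ["i"]

Answer: ["i"]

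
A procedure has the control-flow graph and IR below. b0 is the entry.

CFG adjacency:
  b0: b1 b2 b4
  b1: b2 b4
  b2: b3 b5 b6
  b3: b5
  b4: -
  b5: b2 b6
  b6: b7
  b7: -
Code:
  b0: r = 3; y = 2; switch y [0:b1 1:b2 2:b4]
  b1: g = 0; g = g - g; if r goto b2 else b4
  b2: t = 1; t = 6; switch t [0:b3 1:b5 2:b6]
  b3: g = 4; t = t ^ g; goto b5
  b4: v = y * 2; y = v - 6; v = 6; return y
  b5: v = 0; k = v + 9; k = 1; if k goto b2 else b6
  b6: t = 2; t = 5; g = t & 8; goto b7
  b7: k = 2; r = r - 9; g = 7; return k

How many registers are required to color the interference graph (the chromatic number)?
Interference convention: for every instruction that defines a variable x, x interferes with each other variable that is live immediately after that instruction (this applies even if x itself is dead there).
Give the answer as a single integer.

Answer: 3

Analysis:
Block summaries:
  b0: {r,y} / ∅
  b1: {g} / {r}
  b2: {t} / ∅
  b3: {g,t} / {t}
  b4: {v,y} / {y}
  b5: {k,v} / ∅
  b6: {g,t} / ∅
  b7: {g,k,r} / {r}

Live sets:
  b0 li=∅ lo={r,y}
  b1 li={r,y} lo={r,y}
  b2 li={r} lo={r,t}
  b3 li={r,t} lo={r}
  b4 li={y} lo=∅
  b5 li={r} lo={r}
  b6 li={r} lo={r}
  b7 li={r} lo=∅

Interfere edges:
  g: {k,r,t,y}
  k: {g,r}
  r: {g,k,t,v,y}
  t: {g,r}
  v: {r,y}
  y: {g,r,v}

Chromatic number:
  lower bound: {g,k,r} mutually conflict ⇒ χ ≥ 3
  assign g→c1 k→c2 r→c0 t→c2 v→c1 y→c2 — no edge inside a register ⇒ χ ≤ 3
  χ = 3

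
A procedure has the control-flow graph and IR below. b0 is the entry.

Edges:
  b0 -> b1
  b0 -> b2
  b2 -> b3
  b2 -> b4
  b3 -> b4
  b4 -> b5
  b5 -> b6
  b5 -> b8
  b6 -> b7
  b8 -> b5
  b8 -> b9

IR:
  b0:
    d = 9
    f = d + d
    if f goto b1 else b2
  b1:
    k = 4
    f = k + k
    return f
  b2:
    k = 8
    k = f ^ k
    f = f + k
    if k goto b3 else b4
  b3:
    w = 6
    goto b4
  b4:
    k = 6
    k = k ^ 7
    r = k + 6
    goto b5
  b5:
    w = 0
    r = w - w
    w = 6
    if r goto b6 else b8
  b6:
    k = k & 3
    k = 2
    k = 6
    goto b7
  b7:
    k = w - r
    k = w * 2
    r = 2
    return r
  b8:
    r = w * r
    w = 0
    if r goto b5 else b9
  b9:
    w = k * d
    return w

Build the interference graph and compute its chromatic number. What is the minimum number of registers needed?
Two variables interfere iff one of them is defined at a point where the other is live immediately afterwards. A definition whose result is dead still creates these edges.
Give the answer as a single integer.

Per-block:
  b0: {d,f} / ∅
  b1: {f,k} / ∅
  b2: {f,k} / {f}
  b3: {w} / ∅
  b4: {k,r} / ∅
  b5: {r,w} / ∅
  b6: {k} / {k}
  b7: {k,r} / {r,w}
  b8: {r,w} / {r,w}
  b9: {w} / {d,k}

Live sets:
  b0: in=∅ out={d,f}
  b1: in=∅ out=∅
  b2: in={d,f} out={d}
  b3: in={d} out={d}
  b4: in={d} out={d,k}
  b5: in={d,k} out={d,k,r,w}
  b6: in={k,r,w} out={r,w}
  b7: in={r,w} out=∅
  b8: in={d,k,r,w} out={d,k}
  b9: in={d,k} out=∅

Interfere edges:
  d — {f,k,r,w}
  f — {d,k}
  k — {d,f,r,w}
  r — {d,k,w}
  w — {d,k,r}

Chromatic number:
  {d,k,r,w} pairwise interfere (4-clique) ⇒ χ ≥ 4
  4-colouring: r0={d}  r1={k}  r2={f,r}  r3={w}
  χ = 4

Answer: 4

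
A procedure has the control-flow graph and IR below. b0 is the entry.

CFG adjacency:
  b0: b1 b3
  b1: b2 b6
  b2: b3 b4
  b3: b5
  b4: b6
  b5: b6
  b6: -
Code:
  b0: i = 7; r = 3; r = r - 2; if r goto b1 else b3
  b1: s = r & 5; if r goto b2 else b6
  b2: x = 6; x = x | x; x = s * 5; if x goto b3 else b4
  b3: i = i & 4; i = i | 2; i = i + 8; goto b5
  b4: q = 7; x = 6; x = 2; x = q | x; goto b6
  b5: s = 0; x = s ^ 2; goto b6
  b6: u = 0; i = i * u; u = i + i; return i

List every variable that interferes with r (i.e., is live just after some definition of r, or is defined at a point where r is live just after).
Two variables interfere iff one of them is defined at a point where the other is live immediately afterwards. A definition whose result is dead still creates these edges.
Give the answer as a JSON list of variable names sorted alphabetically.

def/use:
  b0 def {i,r} use ∅
  b1 def {s} use {r}
  b2 def {x} use {s}
  b3 def {i} use {i}
  b4 def {q,x} use ∅
  b5 def {s,x} use ∅
  b6 def {i,u} use {i}

Liveness:
  b0 li=∅ lo={i,r}
  b1 li={i,r} lo={i,s}
  b2 li={i,s} lo={i}
  b3 li={i} lo={i}
  b4 li={i} lo={i}
  b5 li={i} lo={i}
  b6 li={i} lo=∅

Conflict graph:
  i — {q,r,s,u,x}
  q — {i,x}
  r — {i,s}
  s — {i,r,x}
  u — {i}
  x — {i,q,s}

N(r) = ["i", "s"]

Answer: ["i", "s"]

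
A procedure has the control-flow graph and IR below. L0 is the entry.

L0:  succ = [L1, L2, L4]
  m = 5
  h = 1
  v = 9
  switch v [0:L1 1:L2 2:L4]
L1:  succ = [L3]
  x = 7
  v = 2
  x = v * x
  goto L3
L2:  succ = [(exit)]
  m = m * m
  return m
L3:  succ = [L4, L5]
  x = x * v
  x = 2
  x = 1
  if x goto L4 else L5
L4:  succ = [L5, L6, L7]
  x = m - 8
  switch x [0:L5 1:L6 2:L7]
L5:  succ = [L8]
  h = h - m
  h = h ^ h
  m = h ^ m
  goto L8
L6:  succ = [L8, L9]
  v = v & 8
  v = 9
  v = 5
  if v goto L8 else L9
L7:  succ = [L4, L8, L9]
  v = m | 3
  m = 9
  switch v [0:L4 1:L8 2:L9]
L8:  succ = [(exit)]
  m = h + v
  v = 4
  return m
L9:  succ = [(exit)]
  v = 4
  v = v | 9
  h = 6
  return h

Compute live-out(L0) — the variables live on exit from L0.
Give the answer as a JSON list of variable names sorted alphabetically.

Answer: ["h", "m", "v"]

Derivation:
def/use:
  L0: {h,m,v} / ∅
  L1: {v,x} / ∅
  L2: {m} / {m}
  L3: {x} / {v,x}
  L4: {x} / {m}
  L5: {h,m} / {h,m}
  L6: {v} / {v}
  L7: {m,v} / {m}
  L8: {m,v} / {h,v}
  L9: {h,v} / ∅

Live sets:
  L0 li=∅ lo={h,m,v}
  L1 li={h,m} lo={h,m,v,x}
  L2 li={m} lo=∅
  L3 li={h,m,v,x} lo={h,m,v}
  L4 li={h,m,v} lo={h,m,v}
  L5 li={h,m,v} lo={h,v}
  L6 li={h,v} lo={h,v}
  L7 li={h,m} lo={h,m,v}
  L8 li={h,v} lo=∅
  L9 li=∅ lo=∅

live-out(L0) = ["h", "m", "v"]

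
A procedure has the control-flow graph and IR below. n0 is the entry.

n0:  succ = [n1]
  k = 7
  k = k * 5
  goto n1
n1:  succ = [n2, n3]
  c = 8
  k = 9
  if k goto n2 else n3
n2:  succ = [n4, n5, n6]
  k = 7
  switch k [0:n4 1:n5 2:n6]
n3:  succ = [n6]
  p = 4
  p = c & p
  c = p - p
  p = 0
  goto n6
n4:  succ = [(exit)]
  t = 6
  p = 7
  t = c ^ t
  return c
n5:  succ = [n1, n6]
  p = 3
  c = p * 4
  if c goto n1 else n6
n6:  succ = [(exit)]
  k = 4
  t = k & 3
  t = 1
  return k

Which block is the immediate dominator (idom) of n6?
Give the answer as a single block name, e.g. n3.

idom tree: n1←n0 n2←n1 n3←n1 n4←n2 n5←n2 n6←n1
Dom at joins:
  n1: preds {n0,n5}: {n0} ∩ {n0,n1,n2,n5} = {n0}; idom=n0
  n6: preds {n2,n3,n5}: {n0,n1,n2} ∩ {n0,n1,n3} ∩ {n0,n1,n2,n5} = {n0,n1}; idom=n1

idom(n6) = n1

Answer: n1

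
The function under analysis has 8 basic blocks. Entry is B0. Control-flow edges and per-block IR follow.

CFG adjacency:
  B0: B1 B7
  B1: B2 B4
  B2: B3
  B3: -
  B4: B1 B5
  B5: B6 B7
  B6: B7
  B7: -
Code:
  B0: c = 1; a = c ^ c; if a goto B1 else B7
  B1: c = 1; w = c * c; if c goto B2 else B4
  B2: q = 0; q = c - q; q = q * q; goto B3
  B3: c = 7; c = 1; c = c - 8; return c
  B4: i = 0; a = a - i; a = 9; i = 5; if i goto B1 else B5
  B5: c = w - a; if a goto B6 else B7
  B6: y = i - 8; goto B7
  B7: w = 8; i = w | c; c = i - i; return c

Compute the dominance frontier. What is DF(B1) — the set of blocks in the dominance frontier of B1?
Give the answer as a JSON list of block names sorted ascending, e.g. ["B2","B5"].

idom tree: B1←B0 B2←B1 B3←B2 B4←B1 B5←B4 B6←B5 B7←B0
Dom∩ at merges:
  B1: preds {B0,B4}: {B0} ∩ {B0,B1,B4} = {B0}; idom=B0
  B7: preds {B0,B5,B6}: {B0} ∩ {B0,B1,B4,B5} ∩ {B0,B1,B4,B5,B6} = {B0}; idom=B0

Frontier:
  join B1 pred B0: · stop@B0
  join B1 pred B4: B4→B1 stop@B0
  join B7 pred B0: · stop@B0
  join B7 pred B5: B5→B4→B1 stop@B0
  join B7 pred B6: B6→B5→B4→B1 stop@B0
  DF(B0)=∅
  DF(B1)={B1,B7}
  DF(B2)=∅
  DF(B3)=∅
  DF(B4)={B1,B7}
  DF(B5)={B7}
  DF(B6)={B7}
  DF(B7)=∅

DF(B1) = ["B1", "B7"]

Answer: ["B1", "B7"]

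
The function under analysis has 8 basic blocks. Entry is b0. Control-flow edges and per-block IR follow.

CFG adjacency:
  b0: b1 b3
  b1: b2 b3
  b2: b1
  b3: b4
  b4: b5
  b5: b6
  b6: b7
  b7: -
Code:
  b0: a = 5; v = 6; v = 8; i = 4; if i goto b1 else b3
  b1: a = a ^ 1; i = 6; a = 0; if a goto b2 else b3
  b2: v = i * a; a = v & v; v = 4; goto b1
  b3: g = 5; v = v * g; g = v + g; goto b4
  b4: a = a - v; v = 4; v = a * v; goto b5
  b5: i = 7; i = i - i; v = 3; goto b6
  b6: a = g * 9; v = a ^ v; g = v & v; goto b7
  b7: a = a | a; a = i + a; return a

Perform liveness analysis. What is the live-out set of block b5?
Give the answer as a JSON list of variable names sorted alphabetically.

Block summaries:
  b0: {a,i,v} / ∅
  b1: {a,i} / {a}
  b2: {a,v} / {a,i}
  b3: {g,v} / {v}
  b4: {a,v} / {a,v}
  b5: {i,v} / ∅
  b6: {a,g,v} / {g,v}
  b7: {a} / {a,i}

Backward fixpoint:
  b0 li=∅ lo={a,v}
  b1 li={a,v} lo={a,i,v}
  b2 li={a,i} lo={a,v}
  b3 li={a,v} lo={a,g,v}
  b4 li={a,g,v} lo={g}
  b5 li={g} lo={g,i,v}
  b6 li={g,i,v} lo={a,i}
  b7 li={a,i} lo=∅

live-out(b5) = ["g", "i", "v"]

Answer: ["g", "i", "v"]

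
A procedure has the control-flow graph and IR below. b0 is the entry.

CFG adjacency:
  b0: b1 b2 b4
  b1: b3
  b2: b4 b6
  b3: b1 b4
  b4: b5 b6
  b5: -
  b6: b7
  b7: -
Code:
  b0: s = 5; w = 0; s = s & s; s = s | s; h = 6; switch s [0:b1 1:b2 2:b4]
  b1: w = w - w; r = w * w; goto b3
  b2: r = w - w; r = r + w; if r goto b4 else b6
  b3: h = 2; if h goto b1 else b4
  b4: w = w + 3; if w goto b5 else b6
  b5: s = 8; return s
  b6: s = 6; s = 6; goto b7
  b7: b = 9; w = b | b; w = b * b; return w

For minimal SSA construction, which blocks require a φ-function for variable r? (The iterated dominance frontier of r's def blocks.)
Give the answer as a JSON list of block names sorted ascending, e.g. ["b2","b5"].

idom tree: b1←b0 b2←b0 b3←b1 b4←b0 b5←b4 b6←b0 b7←b6
Dom at joins:
  b1: preds {b0,b3}: {b0} ∩ {b0,b1,b3} = {b0}; idom=b0
  b4: preds {b0,b2,b3}: {b0} ∩ {b0,b2} ∩ {b0,b1,b3} = {b0}; idom=b0
  b6: preds {b2,b4}: {b0,b2} ∩ {b0,b4} = {b0}; idom=b0

Frontier:
  join b1 pred b0: · stop@b0
  join b1 pred b3: b3→b1 stop@b0
  join b4 pred b0: · stop@b0
  join b4 pred b2: b2 stop@b0
  join b4 pred b3: b3→b1 stop@b0
  join b6 pred b2: b2 stop@b0
  join b6 pred b4: b4 stop@b0
  b0 → ∅
  b1 → {b1,b4}
  b2 → {b4,b6}
  b3 → {b1,b4}
  b4 → {b6}
  b5 → ∅
  b6 → ∅
  b7 → ∅

φ for r: defs {b1,b2}
  DF⁺ = {b1,b4,b6}

Answer: ["b1", "b4", "b6"]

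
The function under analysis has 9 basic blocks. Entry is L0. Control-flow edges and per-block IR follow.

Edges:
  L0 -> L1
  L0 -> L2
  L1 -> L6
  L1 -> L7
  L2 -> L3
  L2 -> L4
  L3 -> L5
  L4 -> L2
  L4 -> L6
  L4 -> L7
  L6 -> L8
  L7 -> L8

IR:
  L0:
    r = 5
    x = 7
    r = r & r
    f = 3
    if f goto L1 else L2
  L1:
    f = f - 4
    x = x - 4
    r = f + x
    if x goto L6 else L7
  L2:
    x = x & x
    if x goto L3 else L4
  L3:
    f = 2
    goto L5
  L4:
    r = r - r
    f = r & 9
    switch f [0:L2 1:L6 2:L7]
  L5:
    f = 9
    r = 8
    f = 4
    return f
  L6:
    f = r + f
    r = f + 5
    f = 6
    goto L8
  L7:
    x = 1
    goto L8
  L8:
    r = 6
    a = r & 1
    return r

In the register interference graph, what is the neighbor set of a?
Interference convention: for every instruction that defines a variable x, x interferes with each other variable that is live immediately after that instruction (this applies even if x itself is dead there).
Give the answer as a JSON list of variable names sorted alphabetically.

Answer: ["r"]

Analysis:
Per-block:
  L0: def={f,r,x} ue=∅
  L1: def={f,r,x} ue={f,x}
  L2: def={x} ue={x}
  L3: def={f} ue=∅
  L4: def={f,r} ue={r}
  L5: def={f,r} ue=∅
  L6: def={f,r} ue={f,r}
  L7: def={x} ue=∅
  L8: def={a,r} ue=∅

Liveness:
  L0: in=∅ out={f,r,x}
  L1: in={f,x} out={f,r}
  L2: in={r,x} out={r,x}
  L3: in=∅ out=∅
  L4: in={r,x} out={f,r,x}
  L5: in=∅ out=∅
  L6: in={f,r} out=∅
  L7: in=∅ out=∅
  L8: in=∅ out=∅

Conflict graph:
  a↔{r}
  f↔{r,x}
  r↔{a,f,x}
  x↔{f,r}

N(a) = ["r"]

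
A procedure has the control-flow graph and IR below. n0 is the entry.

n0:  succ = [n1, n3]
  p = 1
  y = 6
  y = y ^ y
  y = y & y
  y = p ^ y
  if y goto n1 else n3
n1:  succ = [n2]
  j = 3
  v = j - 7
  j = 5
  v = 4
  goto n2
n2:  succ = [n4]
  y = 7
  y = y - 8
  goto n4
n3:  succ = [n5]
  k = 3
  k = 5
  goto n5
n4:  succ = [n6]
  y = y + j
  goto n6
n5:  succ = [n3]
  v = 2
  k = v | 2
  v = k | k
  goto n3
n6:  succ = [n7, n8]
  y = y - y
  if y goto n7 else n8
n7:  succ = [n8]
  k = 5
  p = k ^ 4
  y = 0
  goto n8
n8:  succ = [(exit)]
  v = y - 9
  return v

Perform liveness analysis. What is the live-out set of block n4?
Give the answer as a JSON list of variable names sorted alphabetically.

Block summaries:
  n0 def {p,y} use ∅
  n1 def {j,v} use ∅
  n2 def {y} use ∅
  n3 def {k} use ∅
  n4 def {y} use {j,y}
  n5 def {k,v} use ∅
  n6 def {y} use {y}
  n7 def {k,p,y} use ∅
  n8 def {v} use {y}

Live sets:
  n0 li=∅ lo=∅
  n1 li=∅ lo={j}
  n2 li={j} lo={j,y}
  n3 li=∅ lo=∅
  n4 li={j,y} lo={y}
  n5 li=∅ lo=∅
  n6 li={y} lo={y}
  n7 li=∅ lo={y}
  n8 li={y} lo=∅

live-out(n4) = ["y"]

Answer: ["y"]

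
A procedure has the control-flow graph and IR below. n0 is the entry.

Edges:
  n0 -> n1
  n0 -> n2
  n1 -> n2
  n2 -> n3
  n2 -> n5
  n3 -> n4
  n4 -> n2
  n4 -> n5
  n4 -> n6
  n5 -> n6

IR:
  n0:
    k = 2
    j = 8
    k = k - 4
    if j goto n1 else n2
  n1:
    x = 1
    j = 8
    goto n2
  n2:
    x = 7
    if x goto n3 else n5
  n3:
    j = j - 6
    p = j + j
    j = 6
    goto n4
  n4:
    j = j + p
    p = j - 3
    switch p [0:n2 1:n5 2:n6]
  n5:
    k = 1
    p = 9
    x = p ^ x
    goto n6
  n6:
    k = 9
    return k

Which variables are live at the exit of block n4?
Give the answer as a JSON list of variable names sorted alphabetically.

Block summaries:
  n0: {j,k} / ∅
  n1: {j,x} / ∅
  n2: {x} / ∅
  n3: {j,p} / {j}
  n4: {j,p} / {j,p}
  n5: {k,p,x} / {x}
  n6: {k} / ∅

Backward fixpoint:
  n0: in=∅ out={j}
  n1: in=∅ out={j}
  n2: in={j} out={j,x}
  n3: in={j,x} out={j,p,x}
  n4: in={j,p,x} out={j,x}
  n5: in={x} out=∅
  n6: in=∅ out=∅

live-out(n4) = ["j", "x"]

Answer: ["j", "x"]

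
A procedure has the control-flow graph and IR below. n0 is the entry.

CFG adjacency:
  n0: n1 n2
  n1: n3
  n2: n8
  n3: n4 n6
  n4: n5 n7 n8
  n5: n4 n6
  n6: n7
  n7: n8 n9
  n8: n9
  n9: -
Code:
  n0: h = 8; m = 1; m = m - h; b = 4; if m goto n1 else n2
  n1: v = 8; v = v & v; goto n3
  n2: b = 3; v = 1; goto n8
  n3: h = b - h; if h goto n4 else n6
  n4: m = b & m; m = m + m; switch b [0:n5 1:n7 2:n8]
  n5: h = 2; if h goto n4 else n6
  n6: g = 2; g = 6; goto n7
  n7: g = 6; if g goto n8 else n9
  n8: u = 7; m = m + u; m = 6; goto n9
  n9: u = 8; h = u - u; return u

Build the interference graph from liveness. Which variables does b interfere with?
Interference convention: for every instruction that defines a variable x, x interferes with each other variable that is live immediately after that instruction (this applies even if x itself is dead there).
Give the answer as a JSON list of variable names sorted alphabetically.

Answer: ["h", "m", "v"]

Working:
Per-block:
  n0: {b,h,m} / ∅
  n1: {v} / ∅
  n2: {b,v} / ∅
  n3: {h} / {b,h}
  n4: {m} / {b,m}
  n5: {h} / ∅
  n6: {g} / ∅
  n7: {g} / ∅
  n8: {m,u} / {m}
  n9: {h,u} / ∅

Live sets:
  n0 li=∅ lo={b,h,m}
  n1 li={b,h,m} lo={b,h,m}
  n2 li={m} lo={m}
  n3 li={b,h,m} lo={b,m}
  n4 li={b,m} lo={b,m}
  n5 li={b,m} lo={b,m}
  n6 li={m} lo={m}
  n7 li={m} lo={m}
  n8 li={m} lo=∅
  n9 li=∅ lo=∅

Interference:
  b: {h,m,v}
  g: {m}
  h: {b,m,u,v}
  m: {b,g,h,u,v}
  u: {h,m}
  v: {b,h,m}

N(b) = ["h", "m", "v"]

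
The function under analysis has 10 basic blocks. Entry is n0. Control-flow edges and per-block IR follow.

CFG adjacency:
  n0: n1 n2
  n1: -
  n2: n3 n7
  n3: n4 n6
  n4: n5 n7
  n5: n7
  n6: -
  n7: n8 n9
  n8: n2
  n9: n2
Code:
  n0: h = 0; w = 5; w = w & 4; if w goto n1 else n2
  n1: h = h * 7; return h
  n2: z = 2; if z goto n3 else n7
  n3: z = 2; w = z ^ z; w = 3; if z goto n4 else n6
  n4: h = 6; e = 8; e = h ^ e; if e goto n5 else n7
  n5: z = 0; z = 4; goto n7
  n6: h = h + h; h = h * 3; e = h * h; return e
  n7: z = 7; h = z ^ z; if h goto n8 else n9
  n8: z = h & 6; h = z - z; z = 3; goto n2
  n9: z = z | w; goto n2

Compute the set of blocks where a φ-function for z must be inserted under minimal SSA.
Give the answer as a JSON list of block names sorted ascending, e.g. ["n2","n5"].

idom tree: n1←n0 n2←n0 n3←n2 n4←n3 n5←n4 n6←n3 n7←n2 n8←n7 n9←n7
Join-block Dom:
  n2: preds {n0,n8,n9}: {n0} ∩ {n0,n2,n7,n8} ∩ {n0,n2,n7,n9} = {n0}; idom=n0
  n7: preds {n2,n4,n5}: {n0,n2} ∩ {n0,n2,n3,n4} ∩ {n0,n2,n3,n4,n5} = {n0,n2}; idom=n2

DF walk-up:
  n2←n0: walk · to n0
  n2←n8: walk n8→n7→n2 to n0
  n2←n9: walk n9→n7→n2 to n0
  n7←n2: walk · to n2
  n7←n4: walk n4→n3 to n2
  n7←n5: walk n5→n4→n3 to n2
  DF(n0)=∅
  DF(n1)=∅
  DF(n2)={n2}
  DF(n3)={n7}
  DF(n4)={n7}
  DF(n5)={n7}
  DF(n6)=∅
  DF(n7)={n2}
  DF(n8)={n2}
  DF(n9)={n2}

φ for z: defs {n2,n3,n5,n7,n8,n9}
  DF⁺ = {n2,n7}

Answer: ["n2", "n7"]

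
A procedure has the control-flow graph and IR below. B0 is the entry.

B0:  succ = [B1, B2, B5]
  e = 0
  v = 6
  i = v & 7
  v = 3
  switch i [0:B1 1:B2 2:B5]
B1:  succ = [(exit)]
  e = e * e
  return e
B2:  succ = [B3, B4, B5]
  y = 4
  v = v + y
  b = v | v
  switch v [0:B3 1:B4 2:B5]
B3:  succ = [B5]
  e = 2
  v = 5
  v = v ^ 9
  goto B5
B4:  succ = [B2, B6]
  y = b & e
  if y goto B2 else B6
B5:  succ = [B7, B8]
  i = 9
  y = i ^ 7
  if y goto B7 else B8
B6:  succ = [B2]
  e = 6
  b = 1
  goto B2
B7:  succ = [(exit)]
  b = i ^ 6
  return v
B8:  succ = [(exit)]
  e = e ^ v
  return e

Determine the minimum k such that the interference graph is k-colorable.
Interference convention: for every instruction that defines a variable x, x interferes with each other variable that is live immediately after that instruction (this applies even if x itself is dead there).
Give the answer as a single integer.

Block summaries:
  B0: {e,i,v} / ∅
  B1: {e} / {e}
  B2: {b,v,y} / {v}
  B3: {e,v} / ∅
  B4: {y} / {b,e}
  B5: {i,y} / ∅
  B6: {b,e} / ∅
  B7: {b} / {i,v}
  B8: {e} / {e,v}

Backward fixpoint:
  B0: in=∅ out={e,v}
  B1: in={e} out=∅
  B2: in={e,v} out={b,e,v}
  B3: in=∅ out={e,v}
  B4: in={b,e,v} out={e,v}
  B5: in={e,v} out={e,i,v}
  B6: in={v} out={e,v}
  B7: in={i,v} out=∅
  B8: in={e,v} out=∅

Interference:
  b — {e,v}
  e — {b,i,v,y}
  i — {e,v,y}
  v — {b,e,i,y}
  y — {e,i,v}

Chromatic number:
  lower bound: {e,i,v,y} mutually conflict ⇒ χ ≥ 4
  assign b→c2 e→c0 i→c2 v→c1 y→c3 — no edge inside a register ⇒ χ ≤ 4
  χ = 4

Answer: 4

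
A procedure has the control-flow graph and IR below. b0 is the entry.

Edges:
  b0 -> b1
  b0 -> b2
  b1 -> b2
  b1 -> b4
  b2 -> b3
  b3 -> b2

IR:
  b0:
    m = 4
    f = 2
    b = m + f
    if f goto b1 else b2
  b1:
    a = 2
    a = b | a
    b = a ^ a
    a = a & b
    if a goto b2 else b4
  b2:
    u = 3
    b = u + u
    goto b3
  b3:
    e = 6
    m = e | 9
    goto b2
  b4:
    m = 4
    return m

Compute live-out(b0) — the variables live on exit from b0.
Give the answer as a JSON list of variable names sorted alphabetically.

Answer: ["b"]

Analysis:
def/use:
  b0: def={b,f,m} ue=∅
  b1: def={a,b} ue={b}
  b2: def={b,u} ue=∅
  b3: def={e,m} ue=∅
  b4: def={m} ue=∅

Live sets:
  b0: in=∅ out={b}
  b1: in={b} out=∅
  b2: in=∅ out=∅
  b3: in=∅ out=∅
  b4: in=∅ out=∅

live-out(b0) = ["b"]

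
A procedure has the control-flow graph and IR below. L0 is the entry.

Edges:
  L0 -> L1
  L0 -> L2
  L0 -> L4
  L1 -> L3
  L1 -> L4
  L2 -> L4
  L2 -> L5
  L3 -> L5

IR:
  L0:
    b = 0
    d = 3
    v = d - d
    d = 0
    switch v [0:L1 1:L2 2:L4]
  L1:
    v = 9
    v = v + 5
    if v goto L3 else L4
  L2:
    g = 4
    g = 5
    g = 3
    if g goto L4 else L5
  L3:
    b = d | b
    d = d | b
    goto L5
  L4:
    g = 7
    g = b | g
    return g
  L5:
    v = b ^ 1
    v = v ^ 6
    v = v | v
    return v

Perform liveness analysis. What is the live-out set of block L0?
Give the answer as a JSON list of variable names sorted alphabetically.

Block summaries:
  L0: {b,d,v} / ∅
  L1: {v} / ∅
  L2: {g} / ∅
  L3: {b,d} / {b,d}
  L4: {g} / {b}
  L5: {v} / {b}

Backward fixpoint:
  live L0: ∅→{b,d}
  live L1: {b,d}→{b,d}
  live L2: {b}→{b}
  live L3: {b,d}→{b}
  live L4: {b}→∅
  live L5: {b}→∅

live-out(L0) = ["b", "d"]

Answer: ["b", "d"]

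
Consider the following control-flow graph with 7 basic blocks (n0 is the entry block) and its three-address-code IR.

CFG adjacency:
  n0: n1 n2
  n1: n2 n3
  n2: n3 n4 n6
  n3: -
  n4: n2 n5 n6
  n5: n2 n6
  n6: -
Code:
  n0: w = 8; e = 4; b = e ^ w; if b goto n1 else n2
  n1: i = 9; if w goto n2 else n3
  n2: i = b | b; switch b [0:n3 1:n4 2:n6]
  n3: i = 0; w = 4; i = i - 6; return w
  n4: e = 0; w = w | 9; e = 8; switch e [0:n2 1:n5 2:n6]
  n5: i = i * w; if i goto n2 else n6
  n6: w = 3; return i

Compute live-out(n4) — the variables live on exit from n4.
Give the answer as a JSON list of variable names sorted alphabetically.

Answer: ["b", "i", "w"]

Derivation:
Block summaries:
  n0: def={b,e,w} ue=∅
  n1: def={i} ue={w}
  n2: def={i} ue={b}
  n3: def={i,w} ue=∅
  n4: def={e,w} ue={w}
  n5: def={i} ue={i,w}
  n6: def={w} ue={i}

Liveness:
  live n0: ∅→{b,w}
  live n1: {b,w}→{b,w}
  live n2: {b,w}→{b,i,w}
  live n3: ∅→∅
  live n4: {b,i,w}→{b,i,w}
  live n5: {b,i,w}→{b,i,w}
  live n6: {i}→∅

live-out(n4) = ["b", "i", "w"]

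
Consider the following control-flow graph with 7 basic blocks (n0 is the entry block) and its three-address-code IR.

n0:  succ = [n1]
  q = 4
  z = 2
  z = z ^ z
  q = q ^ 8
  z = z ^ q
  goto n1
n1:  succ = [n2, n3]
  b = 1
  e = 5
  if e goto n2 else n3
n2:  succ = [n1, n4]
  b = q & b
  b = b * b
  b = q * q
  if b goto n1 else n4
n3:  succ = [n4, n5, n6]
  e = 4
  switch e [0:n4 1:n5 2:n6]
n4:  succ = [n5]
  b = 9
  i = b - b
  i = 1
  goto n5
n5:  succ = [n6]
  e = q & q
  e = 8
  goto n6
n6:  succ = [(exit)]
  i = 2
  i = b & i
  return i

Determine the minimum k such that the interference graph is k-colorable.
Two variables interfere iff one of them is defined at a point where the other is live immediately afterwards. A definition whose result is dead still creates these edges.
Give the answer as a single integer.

Block summaries:
  n0: {q,z} / ∅
  n1: {b,e} / ∅
  n2: {b} / {b,q}
  n3: {e} / ∅
  n4: {b,i} / ∅
  n5: {e} / {q}
  n6: {i} / {b}

Liveness:
  n0: in=∅ out={q}
  n1: in={q} out={b,q}
  n2: in={b,q} out={q}
  n3: in={b,q} out={b,q}
  n4: in={q} out={b,q}
  n5: in={b,q} out={b}
  n6: in={b} out=∅

Interference:
  b↔{e,i,q}
  e↔{b,q}
  i↔{b,q}
  q↔{b,e,i,z}
  z↔{q}

Colouring:
  lower bound: {b,e,q} mutually conflict ⇒ χ ≥ 3
  3-colouring: r0={q}  r1={b,z}  r2={e,i}
  χ = 3

Answer: 3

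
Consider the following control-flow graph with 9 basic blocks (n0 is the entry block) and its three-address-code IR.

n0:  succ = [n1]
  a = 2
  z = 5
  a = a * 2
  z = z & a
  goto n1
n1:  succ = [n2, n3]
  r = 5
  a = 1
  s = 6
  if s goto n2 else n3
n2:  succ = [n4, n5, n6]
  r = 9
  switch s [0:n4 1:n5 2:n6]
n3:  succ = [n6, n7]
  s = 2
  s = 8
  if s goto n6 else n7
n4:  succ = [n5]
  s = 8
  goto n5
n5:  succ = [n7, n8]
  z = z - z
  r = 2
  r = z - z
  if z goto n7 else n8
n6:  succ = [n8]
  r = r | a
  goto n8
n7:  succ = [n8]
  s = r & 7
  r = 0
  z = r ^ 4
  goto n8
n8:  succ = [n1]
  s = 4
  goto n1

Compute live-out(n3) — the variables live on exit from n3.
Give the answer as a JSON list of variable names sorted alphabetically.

Block summaries:
  n0: {a,z} / ∅
  n1: {a,r,s} / ∅
  n2: {r} / {s}
  n3: {s} / ∅
  n4: {s} / ∅
  n5: {r,z} / {z}
  n6: {r} / {a,r}
  n7: {r,s,z} / {r}
  n8: {s} / ∅

Backward fixpoint:
  live n0: ∅→{z}
  live n1: {z}→{a,r,s,z}
  live n2: {a,s,z}→{a,r,z}
  live n3: {a,r,z}→{a,r,z}
  live n4: {z}→{z}
  live n5: {z}→{r,z}
  live n6: {a,r,z}→{z}
  live n7: {r}→{z}
  live n8: {z}→{z}

live-out(n3) = ["a", "r", "z"]

Answer: ["a", "r", "z"]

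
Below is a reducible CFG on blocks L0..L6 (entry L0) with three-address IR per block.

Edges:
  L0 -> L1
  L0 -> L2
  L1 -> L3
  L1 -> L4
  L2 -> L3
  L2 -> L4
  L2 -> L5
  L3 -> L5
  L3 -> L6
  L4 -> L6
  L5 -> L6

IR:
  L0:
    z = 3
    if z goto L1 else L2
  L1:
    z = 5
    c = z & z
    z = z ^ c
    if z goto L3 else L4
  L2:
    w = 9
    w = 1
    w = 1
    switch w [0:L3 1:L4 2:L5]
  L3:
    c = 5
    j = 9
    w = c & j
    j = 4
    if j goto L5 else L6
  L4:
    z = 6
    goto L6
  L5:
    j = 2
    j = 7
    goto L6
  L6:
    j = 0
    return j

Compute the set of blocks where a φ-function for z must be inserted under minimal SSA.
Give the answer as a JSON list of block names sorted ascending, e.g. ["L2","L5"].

idom tree: L1←L0 L2←L0 L3←L0 L4←L0 L5←L0 L6←L0
Dom at joins:
  L3: preds {L1,L2}: {L0,L1} ∩ {L0,L2} = {L0}; idom=L0
  L4: preds {L1,L2}: {L0,L1} ∩ {L0,L2} = {L0}; idom=L0
  L5: preds {L2,L3}: {L0,L2} ∩ {L0,L3} = {L0}; idom=L0
  L6: preds {L3,L4,L5}: {L0,L3} ∩ {L0,L4} ∩ {L0,L5} = {L0}; idom=L0

DF derivation:
  L3←L1: walk L1 to L0
  L3←L2: walk L2 to L0
  L4←L1: walk L1 to L0
  L4←L2: walk L2 to L0
  L5←L2: walk L2 to L0
  L5←L3: walk L3 to L0
  L6←L3: walk L3 to L0
  L6←L4: walk L4 to L0
  L6←L5: walk L5 to L0
  L0: DF=∅
  L1: DF={L3,L4}
  L2: DF={L3,L4,L5}
  L3: DF={L5,L6}
  L4: DF={L6}
  L5: DF={L6}
  L6: DF=∅

φ for z: defs {L0,L1,L4}
  DF⁺ = {L3,L4,L5,L6}

Answer: ["L3", "L4", "L5", "L6"]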